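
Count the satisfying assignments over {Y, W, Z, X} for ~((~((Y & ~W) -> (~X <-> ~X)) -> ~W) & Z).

Initial set: {~((~((Y & ~W) -> (~X <-> ~X)) -> ~W) & Z)}.
~((~((Y & ~W) -> (~X <-> ~X)) -> ~W) & Z): β-rule — branch into ~(~((Y & ~W) -> (~X <-> ~X)) -> ~W)  //  ~Z.
  branch 1 (add ~(~((Y & ~W) -> (~X <-> ~X)) -> ~W)):
    ~(~((Y & ~W) -> (~X <-> ~X)) -> ~W): α-rule — add ~((Y & ~W) -> (~X <-> ~X)), ~~W.
    ~((Y & ~W) -> (~X <-> ~X)): α-rule — add (Y & ~W), ~(~X <-> ~X).
    (Y & ~W): α-rule — add Y, ~W.
    × closes — contains both W and ~W.
  branch 2 (add ~Z):
    ○ open, literals {Z=F}.
1 branch closed, 1 open.
Each open branch fixes some atoms; the unmentioned ones are free. Counting distinct full assignments: branch {Z=F} (Y, W, X) contributes 8 new. Total: 8.

8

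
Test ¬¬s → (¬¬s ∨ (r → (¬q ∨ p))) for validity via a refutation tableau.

Assume the negation and expand:
Initial set: {¬(¬¬s → (¬¬s ∨ (r → (¬q ∨ p))))}.
¬(¬¬s → (¬¬s ∨ (r → (¬q ∨ p)))): α-rule — add ¬¬s, ¬(¬¬s ∨ (r → (¬q ∨ p))).
¬¬s: drop double negation, giving s.
¬(¬¬s ∨ (r → (¬q ∨ p))): α-rule — add ¬¬¬s, ¬(r → (¬q ∨ p)).
¬¬¬s: drop double negation, giving ¬s.
× closes — contains both s and ¬s.
All 1 branch closes.
Every branch closed, so the negation is unsatisfiable and the formula is valid.

Valid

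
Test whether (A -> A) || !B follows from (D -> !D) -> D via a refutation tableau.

Initial set: {((D -> !D) -> D); !((A -> A) || !B)}.
!((A -> A) || !B): α-rule — add !(A -> A), !!B.
!(A -> A): α-rule — add A, !A.
× closes — contains both A and !A.
All 1 branch closes.
Every branch closed, so the premises entail the conclusion.

Yes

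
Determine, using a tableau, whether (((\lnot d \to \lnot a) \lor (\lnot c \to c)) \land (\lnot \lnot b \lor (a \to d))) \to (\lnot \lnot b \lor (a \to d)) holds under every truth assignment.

Valid

Assume the negation and expand:
Initial set: {\lnot ((((\lnot d \to \lnot a) \lor (\lnot c \to c)) \land (\lnot \lnot b \lor (a \to d))) \to (\lnot \lnot b \lor (a \to d)))}.
\lnot ((((\lnot d \to \lnot a) \lor (\lnot c \to c)) \land (\lnot \lnot b \lor (a \to d))) \to (\lnot \lnot b \lor (a \to d))): α-rule — add (((\lnot d \to \lnot a) \lor (\lnot c \to c)) \land (\lnot \lnot b \lor (a \to d))), \lnot (\lnot \lnot b \lor (a \to d)).
(((\lnot d \to \lnot a) \lor (\lnot c \to c)) \land (\lnot \lnot b \lor (a \to d))): α-rule — add ((\lnot d \to \lnot a) \lor (\lnot c \to c)), (\lnot \lnot b \lor (a \to d)).
\lnot (\lnot \lnot b \lor (a \to d)): α-rule — add \lnot \lnot \lnot b, \lnot (a \to d).
\lnot \lnot \lnot b: drop double negation, giving \lnot b.
\lnot (a \to d): α-rule — add a, \lnot d.
((\lnot d \to \lnot a) \lor (\lnot c \to c)): β-rule — branch into (\lnot d \to \lnot a)  //  (\lnot c \to c).
  branch 1 (add (\lnot d \to \lnot a)):
    (\lnot \lnot b \lor (a \to d)): β-rule — branch into \lnot \lnot b  //  (a \to d).
      branch 1.1 (add \lnot \lnot b):
        \lnot \lnot b: drop double negation, giving b.
        × closes — contains both b and \lnot b.
      branch 1.2 (add (a \to d)):
        (\lnot d \to \lnot a): β-rule — branch into \lnot \lnot d  //  \lnot a.
          branch 1.2.1 (add \lnot \lnot d):
            × closes — contains both d and \lnot d.
          branch 1.2.2 (add \lnot a):
            × closes — contains both a and \lnot a.
  branch 2 (add (\lnot c \to c)):
    (\lnot \lnot b \lor (a \to d)): β-rule — branch into \lnot \lnot b  //  (a \to d).
      branch 2.1 (add \lnot \lnot b):
        \lnot \lnot b: drop double negation, giving b.
        × closes — contains both b and \lnot b.
      branch 2.2 (add (a \to d)):
        (\lnot c \to c): β-rule — branch into \lnot \lnot c  //  c.
          branch 2.2.1 (add \lnot \lnot c):
            (a \to d): β-rule — branch into \lnot a  //  d.
              branch 2.2.1.1 (add \lnot a):
                × closes — contains both a and \lnot a.
              branch 2.2.1.2 (add d):
                × closes — contains both d and \lnot d.
          branch 2.2.2 (add c):
            (a \to d): β-rule — branch into \lnot a  //  d.
              branch 2.2.2.1 (add \lnot a):
                × closes — contains both a and \lnot a.
              branch 2.2.2.2 (add d):
                × closes — contains both d and \lnot d.
All 8 branches close.
Every branch closed, so the negation is unsatisfiable and the formula is valid.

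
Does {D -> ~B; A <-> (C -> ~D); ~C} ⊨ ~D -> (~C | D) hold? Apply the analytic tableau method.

Yes

Initial set: {(D -> ~B); (A <-> (C -> ~D)); ~C; ~(~D -> (~C | D))}.
~(~D -> (~C | D)): α-rule — add ~D, ~(~C | D).
~(~C | D): α-rule — add ~~C, ~D.
× closes — contains both C and ~C.
All 1 branch closes.
Every branch closed, so the premises entail the conclusion.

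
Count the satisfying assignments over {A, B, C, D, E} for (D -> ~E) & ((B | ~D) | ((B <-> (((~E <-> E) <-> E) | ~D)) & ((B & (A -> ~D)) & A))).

20

Initial set: {T ((D -> ~E) & ((B | ~D) | ((B <-> (((~E <-> E) <-> E) | ~D)) & ((B & (A -> ~D)) & A))))}.
T ((D -> ~E) & ((B | ~D) | ((B <-> (((~E <-> E) <-> E) | ~D)) & ((B & (A -> ~D)) & A)))): α-rule — add T (D -> ~E), T ((B | ~D) | ((B <-> (((~E <-> E) <-> E) | ~D)) & ((B & (A -> ~D)) & A))).
T (D -> ~E): β-rule — branch into F D  //  T ~E.
  branch 1 (add F D):
    T ((B | ~D) | ((B <-> (((~E <-> E) <-> E) | ~D)) & ((B & (A -> ~D)) & A))): β-rule — branch into T (B | ~D)  //  T ((B <-> (((~E <-> E) <-> E) | ~D)) & ((B & (A -> ~D)) & A)).
      branch 1.1 (add T (B | ~D)):
        T (B | ~D): β-rule — branch into T B  //  T ~D.
          branch 1.1.1 (add T B):
            ○ open, literals {B=1, D=0}.
          branch 1.1.2 (add T ~D):
            ○ open, literals {D=0}.
      branch 1.2 (add T ((B <-> (((~E <-> E) <-> E) | ~D)) & ((B & (A -> ~D)) & A))):
        T ((B <-> (((~E <-> E) <-> E) | ~D)) & ((B & (A -> ~D)) & A)): α-rule — add T (B <-> (((~E <-> E) <-> E) | ~D)), T ((B & (A -> ~D)) & A).
        T ((B & (A -> ~D)) & A): α-rule — add T (B & (A -> ~D)), T A.
        T (B & (A -> ~D)): α-rule — add T B, T (A -> ~D).
        T (B <-> (((~E <-> E) <-> E) | ~D)): β-rule — branch into T B, T (((~E <-> E) <-> E) | ~D)  //  F B, F (((~E <-> E) <-> E) | ~D).
          branch 1.2.1 (add T B, T (((~E <-> E) <-> E) | ~D)):
            T (A -> ~D): β-rule — branch into F A  //  T ~D.
              branch 1.2.1.1 (add F A):
                × closes — contains both A and ~A.
              branch 1.2.1.2 (add T ~D):
                T (((~E <-> E) <-> E) | ~D): β-rule — branch into T ((~E <-> E) <-> E)  //  T ~D.
                  branch 1.2.1.2.1 (add T ((~E <-> E) <-> E)):
                    T ((~E <-> E) <-> E): β-rule — branch into T (~E <-> E), T E  //  F (~E <-> E), F E.
                      branch 1.2.1.2.1.1 (add T (~E <-> E), T E):
                        T (~E <-> E): β-rule — branch into T ~E, T E  //  F ~E, F E.
                          branch 1.2.1.2.1.1.1 (add T ~E, T E):
                            × closes — contains both E and ~E.
                          branch 1.2.1.2.1.1.2 (add F ~E, F E):
                            × closes — contains both E and ~E.
                      branch 1.2.1.2.1.2 (add F (~E <-> E), F E):
                        F (~E <-> E): β-rule — branch into T ~E, F E  //  F ~E, T E.
                          branch 1.2.1.2.1.2.1 (add T ~E, F E):
                            ○ open, literals {A=1, B=1, D=0, E=0}.
                          branch 1.2.1.2.1.2.2 (add F ~E, T E):
                            × closes — contains both E and ~E.
                  branch 1.2.1.2.2 (add T ~D):
                    ○ open, literals {A=1, B=1, D=0}.
          branch 1.2.2 (add F B, F (((~E <-> E) <-> E) | ~D)):
            × closes — contains both B and ~B.
  branch 2 (add T ~E):
    T ((B | ~D) | ((B <-> (((~E <-> E) <-> E) | ~D)) & ((B & (A -> ~D)) & A))): β-rule — branch into T (B | ~D)  //  T ((B <-> (((~E <-> E) <-> E) | ~D)) & ((B & (A -> ~D)) & A)).
      branch 2.1 (add T (B | ~D)):
        T (B | ~D): β-rule — branch into T B  //  T ~D.
          branch 2.1.1 (add T B):
            ○ open, literals {B=1, E=0}.
          branch 2.1.2 (add T ~D):
            ○ open, literals {D=0, E=0}.
      branch 2.2 (add T ((B <-> (((~E <-> E) <-> E) | ~D)) & ((B & (A -> ~D)) & A))):
        T ((B <-> (((~E <-> E) <-> E) | ~D)) & ((B & (A -> ~D)) & A)): α-rule — add T (B <-> (((~E <-> E) <-> E) | ~D)), T ((B & (A -> ~D)) & A).
        T ((B & (A -> ~D)) & A): α-rule — add T (B & (A -> ~D)), T A.
        T (B & (A -> ~D)): α-rule — add T B, T (A -> ~D).
        T (B <-> (((~E <-> E) <-> E) | ~D)): β-rule — branch into T B, T (((~E <-> E) <-> E) | ~D)  //  F B, F (((~E <-> E) <-> E) | ~D).
          branch 2.2.1 (add T B, T (((~E <-> E) <-> E) | ~D)):
            T (A -> ~D): β-rule — branch into F A  //  T ~D.
              branch 2.2.1.1 (add F A):
                × closes — contains both A and ~A.
              branch 2.2.1.2 (add T ~D):
                T (((~E <-> E) <-> E) | ~D): β-rule — branch into T ((~E <-> E) <-> E)  //  T ~D.
                  branch 2.2.1.2.1 (add T ((~E <-> E) <-> E)):
                    T ((~E <-> E) <-> E): β-rule — branch into T (~E <-> E), T E  //  F (~E <-> E), F E.
                      branch 2.2.1.2.1.1 (add T (~E <-> E), T E):
                        × closes — contains both E and ~E.
                      branch 2.2.1.2.1.2 (add F (~E <-> E), F E):
                        F (~E <-> E): β-rule — branch into T ~E, F E  //  F ~E, T E.
                          branch 2.2.1.2.1.2.1 (add T ~E, F E):
                            ○ open, literals {A=1, B=1, D=0, E=0}.
                          branch 2.2.1.2.1.2.2 (add F ~E, T E):
                            × closes — contains both E and ~E.
                  branch 2.2.1.2.2 (add T ~D):
                    ○ open, literals {A=1, B=1, D=0, E=0}.
          branch 2.2.2 (add F B, F (((~E <-> E) <-> E) | ~D)):
            × closes — contains both B and ~B.
9 branches closed, 8 open.
Each open branch fixes some atoms; the unmentioned ones are free. Counting distinct full assignments: branch {B=1, D=0} (A, C, E) contributes 8 new; branch {D=0} (A, B, C, E) contributes 8 new; branch {A=1, B=1, D=0, E=0} (C) contributes 0 new; branch {A=1, B=1, D=0} (C, E) contributes 0 new; branch {B=1, E=0} (A, C, D) contributes 4 new; branch {D=0, E=0} (A, B, C) contributes 0 new; branch {A=1, B=1, D=0, E=0} (C) contributes 0 new; branch {A=1, B=1, D=0, E=0} (C) contributes 0 new. Total: 20.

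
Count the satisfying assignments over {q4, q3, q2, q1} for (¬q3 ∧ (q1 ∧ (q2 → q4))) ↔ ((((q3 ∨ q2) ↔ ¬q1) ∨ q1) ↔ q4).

Initial set: {((¬q3 ∧ (q1 ∧ (q2 → q4))) ↔ ((((q3 ∨ q2) ↔ ¬q1) ∨ q1) ↔ q4))}.
((¬q3 ∧ (q1 ∧ (q2 → q4))) ↔ ((((q3 ∨ q2) ↔ ¬q1) ∨ q1) ↔ q4)): β-rule — branch into (¬q3 ∧ (q1 ∧ (q2 → q4))), ((((q3 ∨ q2) ↔ ¬q1) ∨ q1) ↔ q4)  //  ¬(¬q3 ∧ (q1 ∧ (q2 → q4))), ¬((((q3 ∨ q2) ↔ ¬q1) ∨ q1) ↔ q4).
  branch 1 (add (¬q3 ∧ (q1 ∧ (q2 → q4))), ((((q3 ∨ q2) ↔ ¬q1) ∨ q1) ↔ q4)):
    (¬q3 ∧ (q1 ∧ (q2 → q4))): α-rule — add ¬q3, (q1 ∧ (q2 → q4)).
    (q1 ∧ (q2 → q4)): α-rule — add q1, (q2 → q4).
    ((((q3 ∨ q2) ↔ ¬q1) ∨ q1) ↔ q4): β-rule — branch into (((q3 ∨ q2) ↔ ¬q1) ∨ q1), q4  //  ¬(((q3 ∨ q2) ↔ ¬q1) ∨ q1), ¬q4.
      branch 1.1 (add (((q3 ∨ q2) ↔ ¬q1) ∨ q1), q4):
        (q2 → q4): β-rule — branch into ¬q2  //  q4.
          branch 1.1.1 (add ¬q2):
            (((q3 ∨ q2) ↔ ¬q1) ∨ q1): β-rule — branch into ((q3 ∨ q2) ↔ ¬q1)  //  q1.
              branch 1.1.1.1 (add ((q3 ∨ q2) ↔ ¬q1)):
                ((q3 ∨ q2) ↔ ¬q1): β-rule — branch into (q3 ∨ q2), ¬q1  //  ¬(q3 ∨ q2), ¬¬q1.
                  branch 1.1.1.1.1 (add (q3 ∨ q2), ¬q1):
                    × closes — contains both q1 and ¬q1.
                  branch 1.1.1.1.2 (add ¬(q3 ∨ q2), ¬¬q1):
                    ¬(q3 ∨ q2): α-rule — add ¬q3, ¬q2.
                    ○ open, literals {q1=1, q2=0, q3=0, q4=1}.
              branch 1.1.1.2 (add q1):
                ○ open, literals {q1=1, q2=0, q3=0, q4=1}.
          branch 1.1.2 (add q4):
            (((q3 ∨ q2) ↔ ¬q1) ∨ q1): β-rule — branch into ((q3 ∨ q2) ↔ ¬q1)  //  q1.
              branch 1.1.2.1 (add ((q3 ∨ q2) ↔ ¬q1)):
                ((q3 ∨ q2) ↔ ¬q1): β-rule — branch into (q3 ∨ q2), ¬q1  //  ¬(q3 ∨ q2), ¬¬q1.
                  branch 1.1.2.1.1 (add (q3 ∨ q2), ¬q1):
                    × closes — contains both q1 and ¬q1.
                  branch 1.1.2.1.2 (add ¬(q3 ∨ q2), ¬¬q1):
                    ¬(q3 ∨ q2): α-rule — add ¬q3, ¬q2.
                    ○ open, literals {q1=1, q2=0, q3=0, q4=1}.
              branch 1.1.2.2 (add q1):
                ○ open, literals {q1=1, q3=0, q4=1}.
      branch 1.2 (add ¬(((q3 ∨ q2) ↔ ¬q1) ∨ q1), ¬q4):
        ¬(((q3 ∨ q2) ↔ ¬q1) ∨ q1): α-rule — add ¬((q3 ∨ q2) ↔ ¬q1), ¬q1.
        × closes — contains both q1 and ¬q1.
  branch 2 (add ¬(¬q3 ∧ (q1 ∧ (q2 → q4))), ¬((((q3 ∨ q2) ↔ ¬q1) ∨ q1) ↔ q4)):
    ¬(¬q3 ∧ (q1 ∧ (q2 → q4))): β-rule — branch into ¬¬q3  //  ¬(q1 ∧ (q2 → q4)).
      branch 2.1 (add ¬¬q3):
        ¬((((q3 ∨ q2) ↔ ¬q1) ∨ q1) ↔ q4): β-rule — branch into (((q3 ∨ q2) ↔ ¬q1) ∨ q1), ¬q4  //  ¬(((q3 ∨ q2) ↔ ¬q1) ∨ q1), q4.
          branch 2.1.1 (add (((q3 ∨ q2) ↔ ¬q1) ∨ q1), ¬q4):
            (((q3 ∨ q2) ↔ ¬q1) ∨ q1): β-rule — branch into ((q3 ∨ q2) ↔ ¬q1)  //  q1.
              branch 2.1.1.1 (add ((q3 ∨ q2) ↔ ¬q1)):
                ((q3 ∨ q2) ↔ ¬q1): β-rule — branch into (q3 ∨ q2), ¬q1  //  ¬(q3 ∨ q2), ¬¬q1.
                  branch 2.1.1.1.1 (add (q3 ∨ q2), ¬q1):
                    (q3 ∨ q2): β-rule — branch into q3  //  q2.
                      branch 2.1.1.1.1.1 (add q3):
                        ○ open, literals {q1=0, q3=1, q4=0}.
                      branch 2.1.1.1.1.2 (add q2):
                        ○ open, literals {q1=0, q2=1, q3=1, q4=0}.
                  branch 2.1.1.1.2 (add ¬(q3 ∨ q2), ¬¬q1):
                    ¬(q3 ∨ q2): α-rule — add ¬q3, ¬q2.
                    × closes — contains both q3 and ¬q3.
              branch 2.1.1.2 (add q1):
                ○ open, literals {q1=1, q3=1, q4=0}.
          branch 2.1.2 (add ¬(((q3 ∨ q2) ↔ ¬q1) ∨ q1), q4):
            ¬(((q3 ∨ q2) ↔ ¬q1) ∨ q1): α-rule — add ¬((q3 ∨ q2) ↔ ¬q1), ¬q1.
            ¬((q3 ∨ q2) ↔ ¬q1): β-rule — branch into (q3 ∨ q2), ¬¬q1  //  ¬(q3 ∨ q2), ¬q1.
              branch 2.1.2.1 (add (q3 ∨ q2), ¬¬q1):
                × closes — contains both q1 and ¬q1.
              branch 2.1.2.2 (add ¬(q3 ∨ q2), ¬q1):
                ¬(q3 ∨ q2): α-rule — add ¬q3, ¬q2.
                × closes — contains both q3 and ¬q3.
      branch 2.2 (add ¬(q1 ∧ (q2 → q4))):
        ¬((((q3 ∨ q2) ↔ ¬q1) ∨ q1) ↔ q4): β-rule — branch into (((q3 ∨ q2) ↔ ¬q1) ∨ q1), ¬q4  //  ¬(((q3 ∨ q2) ↔ ¬q1) ∨ q1), q4.
          branch 2.2.1 (add (((q3 ∨ q2) ↔ ¬q1) ∨ q1), ¬q4):
            ¬(q1 ∧ (q2 → q4)): β-rule — branch into ¬q1  //  ¬(q2 → q4).
              branch 2.2.1.1 (add ¬q1):
                (((q3 ∨ q2) ↔ ¬q1) ∨ q1): β-rule — branch into ((q3 ∨ q2) ↔ ¬q1)  //  q1.
                  branch 2.2.1.1.1 (add ((q3 ∨ q2) ↔ ¬q1)):
                    ((q3 ∨ q2) ↔ ¬q1): β-rule — branch into (q3 ∨ q2), ¬q1  //  ¬(q3 ∨ q2), ¬¬q1.
                      branch 2.2.1.1.1.1 (add (q3 ∨ q2), ¬q1):
                        (q3 ∨ q2): β-rule — branch into q3  //  q2.
                          branch 2.2.1.1.1.1.1 (add q3):
                            ○ open, literals {q1=0, q3=1, q4=0}.
                          branch 2.2.1.1.1.1.2 (add q2):
                            ○ open, literals {q1=0, q2=1, q4=0}.
                      branch 2.2.1.1.1.2 (add ¬(q3 ∨ q2), ¬¬q1):
                        × closes — contains both q1 and ¬q1.
                  branch 2.2.1.1.2 (add q1):
                    × closes — contains both q1 and ¬q1.
              branch 2.2.1.2 (add ¬(q2 → q4)):
                ¬(q2 → q4): α-rule — add q2, ¬q4.
                (((q3 ∨ q2) ↔ ¬q1) ∨ q1): β-rule — branch into ((q3 ∨ q2) ↔ ¬q1)  //  q1.
                  branch 2.2.1.2.1 (add ((q3 ∨ q2) ↔ ¬q1)):
                    ((q3 ∨ q2) ↔ ¬q1): β-rule — branch into (q3 ∨ q2), ¬q1  //  ¬(q3 ∨ q2), ¬¬q1.
                      branch 2.2.1.2.1.1 (add (q3 ∨ q2), ¬q1):
                        (q3 ∨ q2): β-rule — branch into q3  //  q2.
                          branch 2.2.1.2.1.1.1 (add q3):
                            ○ open, literals {q1=0, q2=1, q3=1, q4=0}.
                          branch 2.2.1.2.1.1.2 (add q2):
                            ○ open, literals {q1=0, q2=1, q4=0}.
                      branch 2.2.1.2.1.2 (add ¬(q3 ∨ q2), ¬¬q1):
                        ¬(q3 ∨ q2): α-rule — add ¬q3, ¬q2.
                        × closes — contains both q2 and ¬q2.
                  branch 2.2.1.2.2 (add q1):
                    ○ open, literals {q1=1, q2=1, q4=0}.
          branch 2.2.2 (add ¬(((q3 ∨ q2) ↔ ¬q1) ∨ q1), q4):
            ¬(((q3 ∨ q2) ↔ ¬q1) ∨ q1): α-rule — add ¬((q3 ∨ q2) ↔ ¬q1), ¬q1.
            ¬(q1 ∧ (q2 → q4)): β-rule — branch into ¬q1  //  ¬(q2 → q4).
              branch 2.2.2.1 (add ¬q1):
                ¬((q3 ∨ q2) ↔ ¬q1): β-rule — branch into (q3 ∨ q2), ¬¬q1  //  ¬(q3 ∨ q2), ¬q1.
                  branch 2.2.2.1.1 (add (q3 ∨ q2), ¬¬q1):
                    × closes — contains both q1 and ¬q1.
                  branch 2.2.2.1.2 (add ¬(q3 ∨ q2), ¬q1):
                    ¬(q3 ∨ q2): α-rule — add ¬q3, ¬q2.
                    ○ open, literals {q1=0, q2=0, q3=0, q4=1}.
              branch 2.2.2.2 (add ¬(q2 → q4)):
                ¬(q2 → q4): α-rule — add q2, ¬q4.
                × closes — contains both q4 and ¬q4.
11 branches closed, 13 open.
Each open branch fixes some atoms; the unmentioned ones are free. Counting distinct full assignments: branch {q1=1, q2=0, q3=0, q4=1} (none free) contributes 1 new; branch {q1=1, q2=0, q3=0, q4=1} (none free) contributes 0 new; branch {q1=1, q2=0, q3=0, q4=1} (none free) contributes 0 new; branch {q1=1, q3=0, q4=1} (q2) contributes 1 new; branch {q1=0, q3=1, q4=0} (q2) contributes 2 new; branch {q1=0, q2=1, q3=1, q4=0} (none free) contributes 0 new; branch {q1=1, q3=1, q4=0} (q2) contributes 2 new; branch {q1=0, q3=1, q4=0} (q2) contributes 0 new; branch {q1=0, q2=1, q4=0} (q3) contributes 1 new; branch {q1=0, q2=1, q3=1, q4=0} (none free) contributes 0 new; branch {q1=0, q2=1, q4=0} (q3) contributes 0 new; branch {q1=1, q2=1, q4=0} (q3) contributes 1 new; branch {q1=0, q2=0, q3=0, q4=1} (none free) contributes 1 new. Total: 9.

9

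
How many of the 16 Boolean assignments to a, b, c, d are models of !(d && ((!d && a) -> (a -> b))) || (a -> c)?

Initial set: {T (!(d && ((!d && a) -> (a -> b))) || (a -> c))}.
T (!(d && ((!d && a) -> (a -> b))) || (a -> c)): β-rule — branch into T !(d && ((!d && a) -> (a -> b)))  //  T (a -> c).
  branch 1 (add T !(d && ((!d && a) -> (a -> b)))):
    T !(d && ((!d && a) -> (a -> b))): β-rule — branch into F d  //  F ((!d && a) -> (a -> b)).
      branch 1.1 (add F d):
        ○ open, literals {d=F}.
      branch 1.2 (add F ((!d && a) -> (a -> b))):
        F ((!d && a) -> (a -> b)): α-rule — add T (!d && a), F (a -> b).
        T (!d && a): α-rule — add T !d, T a.
        F (a -> b): α-rule — add T a, F b.
        ○ open, literals {a=T, b=F, d=F}.
  branch 2 (add T (a -> c)):
    T (a -> c): β-rule — branch into F a  //  T c.
      branch 2.1 (add F a):
        ○ open, literals {a=F}.
      branch 2.2 (add T c):
        ○ open, literals {c=T}.
0 branches closed, 4 open.
Each open branch fixes some atoms; the unmentioned ones are free. Counting distinct full assignments: branch {d=F} (a, b, c) contributes 8 new; branch {a=T, b=F, d=F} (c) contributes 0 new; branch {a=F} (b, c, d) contributes 4 new; branch {c=T} (a, b, d) contributes 2 new. Total: 14.

14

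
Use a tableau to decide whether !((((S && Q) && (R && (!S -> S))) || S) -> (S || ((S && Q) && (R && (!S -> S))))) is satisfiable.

Unsatisfiable

Initial set: {!((((S && Q) && (R && (!S -> S))) || S) -> (S || ((S && Q) && (R && (!S -> S)))))}.
!((((S && Q) && (R && (!S -> S))) || S) -> (S || ((S && Q) && (R && (!S -> S))))): α-rule — add (((S && Q) && (R && (!S -> S))) || S), !(S || ((S && Q) && (R && (!S -> S)))).
!(S || ((S && Q) && (R && (!S -> S)))): α-rule — add !S, !((S && Q) && (R && (!S -> S))).
(((S && Q) && (R && (!S -> S))) || S): β-rule — branch into ((S && Q) && (R && (!S -> S)))  //  S.
  branch 1 (add ((S && Q) && (R && (!S -> S)))):
    ((S && Q) && (R && (!S -> S))): α-rule — add (S && Q), (R && (!S -> S)).
    (S && Q): α-rule — add S, Q.
    × closes — contains both S and !S.
  branch 2 (add S):
    × closes — contains both S and !S.
All 2 branches close.
Every branch closed; the formula is unsatisfiable.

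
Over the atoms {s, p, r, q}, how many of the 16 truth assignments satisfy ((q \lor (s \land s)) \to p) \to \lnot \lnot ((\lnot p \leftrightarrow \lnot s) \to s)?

Initial set: {(((q \lor (s \land s)) \to p) \to \lnot \lnot ((\lnot p \leftrightarrow \lnot s) \to s))}.
(((q \lor (s \land s)) \to p) \to \lnot \lnot ((\lnot p \leftrightarrow \lnot s) \to s)): β-rule — branch into \lnot ((q \lor (s \land s)) \to p)  //  \lnot \lnot ((\lnot p \leftrightarrow \lnot s) \to s).
  branch 1 (add \lnot ((q \lor (s \land s)) \to p)):
    \lnot ((q \lor (s \land s)) \to p): α-rule — add (q \lor (s \land s)), \lnot p.
    (q \lor (s \land s)): β-rule — branch into q  //  (s \land s).
      branch 1.1 (add q):
        ○ open, literals {p=false, q=true}.
      branch 1.2 (add (s \land s)):
        (s \land s): α-rule — add s, s.
        ○ open, literals {p=false, s=true}.
  branch 2 (add \lnot \lnot ((\lnot p \leftrightarrow \lnot s) \to s)):
    \lnot \lnot ((\lnot p \leftrightarrow \lnot s) \to s): drop double negation, giving ((\lnot p \leftrightarrow \lnot s) \to s).
    ((\lnot p \leftrightarrow \lnot s) \to s): β-rule — branch into \lnot (\lnot p \leftrightarrow \lnot s)  //  s.
      branch 2.1 (add \lnot (\lnot p \leftrightarrow \lnot s)):
        \lnot (\lnot p \leftrightarrow \lnot s): β-rule — branch into \lnot p, \lnot \lnot s  //  \lnot \lnot p, \lnot s.
          branch 2.1.1 (add \lnot p, \lnot \lnot s):
            ○ open, literals {p=false, s=true}.
          branch 2.1.2 (add \lnot \lnot p, \lnot s):
            ○ open, literals {p=true, s=false}.
      branch 2.2 (add s):
        ○ open, literals {s=true}.
0 branches closed, 5 open.
Each open branch fixes some atoms; the unmentioned ones are free. Counting distinct full assignments: branch {p=false, q=true} (s, r) contributes 4 new; branch {p=false, s=true} (r, q) contributes 2 new; branch {p=false, s=true} (r, q) contributes 0 new; branch {p=true, s=false} (r, q) contributes 4 new; branch {s=true} (p, r, q) contributes 4 new. Total: 14.

14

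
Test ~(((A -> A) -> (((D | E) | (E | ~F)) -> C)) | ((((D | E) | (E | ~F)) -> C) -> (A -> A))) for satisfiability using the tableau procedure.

Unsatisfiable

Initial set: {T ~(((A -> A) -> (((D | E) | (E | ~F)) -> C)) | ((((D | E) | (E | ~F)) -> C) -> (A -> A)))}.
T ~(((A -> A) -> (((D | E) | (E | ~F)) -> C)) | ((((D | E) | (E | ~F)) -> C) -> (A -> A))): α-rule — add F ((A -> A) -> (((D | E) | (E | ~F)) -> C)), F ((((D | E) | (E | ~F)) -> C) -> (A -> A)).
F ((A -> A) -> (((D | E) | (E | ~F)) -> C)): α-rule — add T (A -> A), F (((D | E) | (E | ~F)) -> C).
F ((((D | E) | (E | ~F)) -> C) -> (A -> A)): α-rule — add T (((D | E) | (E | ~F)) -> C), F (A -> A).
F (((D | E) | (E | ~F)) -> C): α-rule — add T ((D | E) | (E | ~F)), F C.
F (A -> A): α-rule — add T A, F A.
× closes — contains both A and ~A.
All 1 branch closes.
Every branch closed; the formula is unsatisfiable.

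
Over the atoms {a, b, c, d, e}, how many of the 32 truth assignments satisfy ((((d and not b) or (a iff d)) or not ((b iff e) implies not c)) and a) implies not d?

Initial set: {(((((d and not b) or (a iff d)) or not ((b iff e) implies not c)) and a) implies not d)}.
(((((d and not b) or (a iff d)) or not ((b iff e) implies not c)) and a) implies not d): β-rule — branch into not ((((d and not b) or (a iff d)) or not ((b iff e) implies not c)) and a)  //  not d.
  branch 1 (add not ((((d and not b) or (a iff d)) or not ((b iff e) implies not c)) and a)):
    not ((((d and not b) or (a iff d)) or not ((b iff e) implies not c)) and a): β-rule — branch into not (((d and not b) or (a iff d)) or not ((b iff e) implies not c))  //  not a.
      branch 1.1 (add not (((d and not b) or (a iff d)) or not ((b iff e) implies not c))):
        not (((d and not b) or (a iff d)) or not ((b iff e) implies not c)): α-rule — add not ((d and not b) or (a iff d)), not not ((b iff e) implies not c).
        not ((d and not b) or (a iff d)): α-rule — add not (d and not b), not (a iff d).
        not not ((b iff e) implies not c): β-rule — branch into not (b iff e)  //  not c.
          branch 1.1.1 (add not (b iff e)):
            not (d and not b): β-rule — branch into not d  //  not not b.
              branch 1.1.1.1 (add not d):
                not (a iff d): β-rule — branch into a, not d  //  not a, d.
                  branch 1.1.1.1.1 (add a, not d):
                    not (b iff e): β-rule — branch into b, not e  //  not b, e.
                      branch 1.1.1.1.1.1 (add b, not e):
                        ○ open, literals {a=true, b=true, d=false, e=false}.
                      branch 1.1.1.1.1.2 (add not b, e):
                        ○ open, literals {a=true, b=false, d=false, e=true}.
                  branch 1.1.1.1.2 (add not a, d):
                    × closes — contains both d and not d.
              branch 1.1.1.2 (add not not b):
                not (a iff d): β-rule — branch into a, not d  //  not a, d.
                  branch 1.1.1.2.1 (add a, not d):
                    not (b iff e): β-rule — branch into b, not e  //  not b, e.
                      branch 1.1.1.2.1.1 (add b, not e):
                        ○ open, literals {a=true, b=true, d=false, e=false}.
                      branch 1.1.1.2.1.2 (add not b, e):
                        × closes — contains both b and not b.
                  branch 1.1.1.2.2 (add not a, d):
                    not (b iff e): β-rule — branch into b, not e  //  not b, e.
                      branch 1.1.1.2.2.1 (add b, not e):
                        ○ open, literals {a=false, b=true, d=true, e=false}.
                      branch 1.1.1.2.2.2 (add not b, e):
                        × closes — contains both b and not b.
          branch 1.1.2 (add not c):
            not (d and not b): β-rule — branch into not d  //  not not b.
              branch 1.1.2.1 (add not d):
                not (a iff d): β-rule — branch into a, not d  //  not a, d.
                  branch 1.1.2.1.1 (add a, not d):
                    ○ open, literals {a=true, c=false, d=false}.
                  branch 1.1.2.1.2 (add not a, d):
                    × closes — contains both d and not d.
              branch 1.1.2.2 (add not not b):
                not (a iff d): β-rule — branch into a, not d  //  not a, d.
                  branch 1.1.2.2.1 (add a, not d):
                    ○ open, literals {a=true, b=true, c=false, d=false}.
                  branch 1.1.2.2.2 (add not a, d):
                    ○ open, literals {a=false, b=true, c=false, d=true}.
      branch 1.2 (add not a):
        ○ open, literals {a=false}.
  branch 2 (add not d):
    ○ open, literals {d=false}.
4 branches closed, 9 open.
Each open branch fixes some atoms; the unmentioned ones are free. Counting distinct full assignments: branch {a=true, b=true, d=false, e=false} (c) contributes 2 new; branch {a=true, b=false, d=false, e=true} (c) contributes 2 new; branch {a=true, b=true, d=false, e=false} (c) contributes 0 new; branch {a=false, b=true, d=true, e=false} (c) contributes 2 new; branch {a=true, c=false, d=false} (b, e) contributes 2 new; branch {a=true, b=true, c=false, d=false} (e) contributes 0 new; branch {a=false, b=true, c=false, d=true} (e) contributes 1 new; branch {a=false} (b, c, d, e) contributes 13 new; branch {d=false} (a, b, c, e) contributes 2 new. Total: 24.

24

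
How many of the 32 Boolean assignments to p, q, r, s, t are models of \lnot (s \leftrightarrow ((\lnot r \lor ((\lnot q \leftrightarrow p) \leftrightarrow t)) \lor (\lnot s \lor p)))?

Initial set: {T \lnot (s \leftrightarrow ((\lnot r \lor ((\lnot q \leftrightarrow p) \leftrightarrow t)) \lor (\lnot s \lor p)))}.
T \lnot (s \leftrightarrow ((\lnot r \lor ((\lnot q \leftrightarrow p) \leftrightarrow t)) \lor (\lnot s \lor p))): β-rule — branch into T s, F ((\lnot r \lor ((\lnot q \leftrightarrow p) \leftrightarrow t)) \lor (\lnot s \lor p))  //  F s, T ((\lnot r \lor ((\lnot q \leftrightarrow p) \leftrightarrow t)) \lor (\lnot s \lor p)).
  branch 1 (add T s, F ((\lnot r \lor ((\lnot q \leftrightarrow p) \leftrightarrow t)) \lor (\lnot s \lor p))):
    F ((\lnot r \lor ((\lnot q \leftrightarrow p) \leftrightarrow t)) \lor (\lnot s \lor p)): α-rule — add F (\lnot r \lor ((\lnot q \leftrightarrow p) \leftrightarrow t)), F (\lnot s \lor p).
    F (\lnot r \lor ((\lnot q \leftrightarrow p) \leftrightarrow t)): α-rule — add F \lnot r, F ((\lnot q \leftrightarrow p) \leftrightarrow t).
    F (\lnot s \lor p): α-rule — add F \lnot s, F p.
    F ((\lnot q \leftrightarrow p) \leftrightarrow t): β-rule — branch into T (\lnot q \leftrightarrow p), F t  //  F (\lnot q \leftrightarrow p), T t.
      branch 1.1 (add T (\lnot q \leftrightarrow p), F t):
        T (\lnot q \leftrightarrow p): β-rule — branch into T \lnot q, T p  //  F \lnot q, F p.
          branch 1.1.1 (add T \lnot q, T p):
            × closes — contains both p and \lnot p.
          branch 1.1.2 (add F \lnot q, F p):
            ○ open, literals {p=F, q=T, r=T, s=T, t=F}.
      branch 1.2 (add F (\lnot q \leftrightarrow p), T t):
        F (\lnot q \leftrightarrow p): β-rule — branch into T \lnot q, F p  //  F \lnot q, T p.
          branch 1.2.1 (add T \lnot q, F p):
            ○ open, literals {p=F, q=F, r=T, s=T, t=T}.
          branch 1.2.2 (add F \lnot q, T p):
            × closes — contains both p and \lnot p.
  branch 2 (add F s, T ((\lnot r \lor ((\lnot q \leftrightarrow p) \leftrightarrow t)) \lor (\lnot s \lor p))):
    T ((\lnot r \lor ((\lnot q \leftrightarrow p) \leftrightarrow t)) \lor (\lnot s \lor p)): β-rule — branch into T (\lnot r \lor ((\lnot q \leftrightarrow p) \leftrightarrow t))  //  T (\lnot s \lor p).
      branch 2.1 (add T (\lnot r \lor ((\lnot q \leftrightarrow p) \leftrightarrow t))):
        T (\lnot r \lor ((\lnot q \leftrightarrow p) \leftrightarrow t)): β-rule — branch into T \lnot r  //  T ((\lnot q \leftrightarrow p) \leftrightarrow t).
          branch 2.1.1 (add T \lnot r):
            ○ open, literals {r=F, s=F}.
          branch 2.1.2 (add T ((\lnot q \leftrightarrow p) \leftrightarrow t)):
            T ((\lnot q \leftrightarrow p) \leftrightarrow t): β-rule — branch into T (\lnot q \leftrightarrow p), T t  //  F (\lnot q \leftrightarrow p), F t.
              branch 2.1.2.1 (add T (\lnot q \leftrightarrow p), T t):
                T (\lnot q \leftrightarrow p): β-rule — branch into T \lnot q, T p  //  F \lnot q, F p.
                  branch 2.1.2.1.1 (add T \lnot q, T p):
                    ○ open, literals {p=T, q=F, s=F, t=T}.
                  branch 2.1.2.1.2 (add F \lnot q, F p):
                    ○ open, literals {p=F, q=T, s=F, t=T}.
              branch 2.1.2.2 (add F (\lnot q \leftrightarrow p), F t):
                F (\lnot q \leftrightarrow p): β-rule — branch into T \lnot q, F p  //  F \lnot q, T p.
                  branch 2.1.2.2.1 (add T \lnot q, F p):
                    ○ open, literals {p=F, q=F, s=F, t=F}.
                  branch 2.1.2.2.2 (add F \lnot q, T p):
                    ○ open, literals {p=T, q=T, s=F, t=F}.
      branch 2.2 (add T (\lnot s \lor p)):
        T (\lnot s \lor p): β-rule — branch into T \lnot s  //  T p.
          branch 2.2.1 (add T \lnot s):
            ○ open, literals {s=F}.
          branch 2.2.2 (add T p):
            ○ open, literals {p=T, s=F}.
2 branches closed, 9 open.
Each open branch fixes some atoms; the unmentioned ones are free. Counting distinct full assignments: branch {p=F, q=T, r=T, s=T, t=F} (none free) contributes 1 new; branch {p=F, q=F, r=T, s=T, t=T} (none free) contributes 1 new; branch {r=F, s=F} (p, q, t) contributes 8 new; branch {p=T, q=F, s=F, t=T} (r) contributes 1 new; branch {p=F, q=T, s=F, t=T} (r) contributes 1 new; branch {p=F, q=F, s=F, t=F} (r) contributes 1 new; branch {p=T, q=T, s=F, t=F} (r) contributes 1 new; branch {s=F} (p, q, r, t) contributes 4 new; branch {p=T, s=F} (q, r, t) contributes 0 new. Total: 18.

18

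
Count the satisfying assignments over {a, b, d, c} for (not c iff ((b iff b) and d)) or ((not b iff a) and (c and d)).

10

Initial set: {((not c iff ((b iff b) and d)) or ((not b iff a) and (c and d)))}.
((not c iff ((b iff b) and d)) or ((not b iff a) and (c and d))): β-rule — branch into (not c iff ((b iff b) and d))  //  ((not b iff a) and (c and d)).
  branch 1 (add (not c iff ((b iff b) and d))):
    (not c iff ((b iff b) and d)): β-rule — branch into not c, ((b iff b) and d)  //  not not c, not ((b iff b) and d).
      branch 1.1 (add not c, ((b iff b) and d)):
        ((b iff b) and d): α-rule — add (b iff b), d.
        (b iff b): β-rule — branch into b, b  //  not b, not b.
          branch 1.1.1 (add b, b):
            ○ open, literals {b=true, c=false, d=true}.
          branch 1.1.2 (add not b, not b):
            ○ open, literals {b=false, c=false, d=true}.
      branch 1.2 (add not not c, not ((b iff b) and d)):
        not ((b iff b) and d): β-rule — branch into not (b iff b)  //  not d.
          branch 1.2.1 (add not (b iff b)):
            not (b iff b): β-rule — branch into b, not b  //  not b, b.
              branch 1.2.1.1 (add b, not b):
                × closes — contains both b and not b.
              branch 1.2.1.2 (add not b, b):
                × closes — contains both b and not b.
          branch 1.2.2 (add not d):
            ○ open, literals {c=true, d=false}.
  branch 2 (add ((not b iff a) and (c and d))):
    ((not b iff a) and (c and d)): α-rule — add (not b iff a), (c and d).
    (c and d): α-rule — add c, d.
    (not b iff a): β-rule — branch into not b, a  //  not not b, not a.
      branch 2.1 (add not b, a):
        ○ open, literals {a=true, b=false, c=true, d=true}.
      branch 2.2 (add not not b, not a):
        ○ open, literals {a=false, b=true, c=true, d=true}.
2 branches closed, 5 open.
Each open branch fixes some atoms; the unmentioned ones are free. Counting distinct full assignments: branch {b=true, c=false, d=true} (a) contributes 2 new; branch {b=false, c=false, d=true} (a) contributes 2 new; branch {c=true, d=false} (a, b) contributes 4 new; branch {a=true, b=false, c=true, d=true} (none free) contributes 1 new; branch {a=false, b=true, c=true, d=true} (none free) contributes 1 new. Total: 10.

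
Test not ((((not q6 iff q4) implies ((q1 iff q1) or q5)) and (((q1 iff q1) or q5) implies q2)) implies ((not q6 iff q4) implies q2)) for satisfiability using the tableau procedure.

Initial set: {not ((((not q6 iff q4) implies ((q1 iff q1) or q5)) and (((q1 iff q1) or q5) implies q2)) implies ((not q6 iff q4) implies q2))}.
not ((((not q6 iff q4) implies ((q1 iff q1) or q5)) and (((q1 iff q1) or q5) implies q2)) implies ((not q6 iff q4) implies q2)): α-rule — add (((not q6 iff q4) implies ((q1 iff q1) or q5)) and (((q1 iff q1) or q5) implies q2)), not ((not q6 iff q4) implies q2).
(((not q6 iff q4) implies ((q1 iff q1) or q5)) and (((q1 iff q1) or q5) implies q2)): α-rule — add ((not q6 iff q4) implies ((q1 iff q1) or q5)), (((q1 iff q1) or q5) implies q2).
not ((not q6 iff q4) implies q2): α-rule — add (not q6 iff q4), not q2.
((not q6 iff q4) implies ((q1 iff q1) or q5)): β-rule — branch into not (not q6 iff q4)  //  ((q1 iff q1) or q5).
  branch 1 (add not (not q6 iff q4)):
    (((q1 iff q1) or q5) implies q2): β-rule — branch into not ((q1 iff q1) or q5)  //  q2.
      branch 1.1 (add not ((q1 iff q1) or q5)):
        not ((q1 iff q1) or q5): α-rule — add not (q1 iff q1), not q5.
        (not q6 iff q4): β-rule — branch into not q6, q4  //  not not q6, not q4.
          branch 1.1.1 (add not q6, q4):
            not (not q6 iff q4): β-rule — branch into not q6, not q4  //  not not q6, q4.
              branch 1.1.1.1 (add not q6, not q4):
                × closes — contains both q4 and not q4.
              branch 1.1.1.2 (add not not q6, q4):
                × closes — contains both q6 and not q6.
          branch 1.1.2 (add not not q6, not q4):
            not (not q6 iff q4): β-rule — branch into not q6, not q4  //  not not q6, q4.
              branch 1.1.2.1 (add not q6, not q4):
                × closes — contains both q6 and not q6.
              branch 1.1.2.2 (add not not q6, q4):
                × closes — contains both q4 and not q4.
      branch 1.2 (add q2):
        × closes — contains both q2 and not q2.
  branch 2 (add ((q1 iff q1) or q5)):
    (((q1 iff q1) or q5) implies q2): β-rule — branch into not ((q1 iff q1) or q5)  //  q2.
      branch 2.1 (add not ((q1 iff q1) or q5)):
        not ((q1 iff q1) or q5): α-rule — add not (q1 iff q1), not q5.
        (not q6 iff q4): β-rule — branch into not q6, q4  //  not not q6, not q4.
          branch 2.1.1 (add not q6, q4):
            ((q1 iff q1) or q5): β-rule — branch into (q1 iff q1)  //  q5.
              branch 2.1.1.1 (add (q1 iff q1)):
                not (q1 iff q1): β-rule — branch into q1, not q1  //  not q1, q1.
                  branch 2.1.1.1.1 (add q1, not q1):
                    × closes — contains both q1 and not q1.
                  branch 2.1.1.1.2 (add not q1, q1):
                    × closes — contains both q1 and not q1.
              branch 2.1.1.2 (add q5):
                × closes — contains both q5 and not q5.
          branch 2.1.2 (add not not q6, not q4):
            ((q1 iff q1) or q5): β-rule — branch into (q1 iff q1)  //  q5.
              branch 2.1.2.1 (add (q1 iff q1)):
                not (q1 iff q1): β-rule — branch into q1, not q1  //  not q1, q1.
                  branch 2.1.2.1.1 (add q1, not q1):
                    × closes — contains both q1 and not q1.
                  branch 2.1.2.1.2 (add not q1, q1):
                    × closes — contains both q1 and not q1.
              branch 2.1.2.2 (add q5):
                × closes — contains both q5 and not q5.
      branch 2.2 (add q2):
        × closes — contains both q2 and not q2.
All 12 branches close.
Every branch closed; the formula is unsatisfiable.

Unsatisfiable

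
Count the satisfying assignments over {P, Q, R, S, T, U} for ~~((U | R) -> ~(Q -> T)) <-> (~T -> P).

24

Initial set: {(~~((U | R) -> ~(Q -> T)) <-> (~T -> P))}.
(~~((U | R) -> ~(Q -> T)) <-> (~T -> P)): β-rule — branch into ~~((U | R) -> ~(Q -> T)), (~T -> P)  //  ~~~((U | R) -> ~(Q -> T)), ~(~T -> P).
  branch 1 (add ~~((U | R) -> ~(Q -> T)), (~T -> P)):
    ~~((U | R) -> ~(Q -> T)): drop double negation, giving ((U | R) -> ~(Q -> T)).
    (~T -> P): β-rule — branch into ~~T  //  P.
      branch 1.1 (add ~~T):
        ((U | R) -> ~(Q -> T)): β-rule — branch into ~(U | R)  //  ~(Q -> T).
          branch 1.1.1 (add ~(U | R)):
            ~(U | R): α-rule — add ~U, ~R.
            ○ open, literals {R=false, T=true, U=false}.
          branch 1.1.2 (add ~(Q -> T)):
            ~(Q -> T): α-rule — add Q, ~T.
            × closes — contains both T and ~T.
      branch 1.2 (add P):
        ((U | R) -> ~(Q -> T)): β-rule — branch into ~(U | R)  //  ~(Q -> T).
          branch 1.2.1 (add ~(U | R)):
            ~(U | R): α-rule — add ~U, ~R.
            ○ open, literals {P=true, R=false, U=false}.
          branch 1.2.2 (add ~(Q -> T)):
            ~(Q -> T): α-rule — add Q, ~T.
            ○ open, literals {P=true, Q=true, T=false}.
  branch 2 (add ~~~((U | R) -> ~(Q -> T)), ~(~T -> P)):
    ~~~((U | R) -> ~(Q -> T)): drop double negation, giving ~((U | R) -> ~(Q -> T)).
    ~(~T -> P): α-rule — add ~T, ~P.
    ~((U | R) -> ~(Q -> T)): α-rule — add (U | R), ~~(Q -> T).
    (U | R): β-rule — branch into U  //  R.
      branch 2.1 (add U):
        ~~(Q -> T): β-rule — branch into ~Q  //  T.
          branch 2.1.1 (add ~Q):
            ○ open, literals {P=false, Q=false, T=false, U=true}.
          branch 2.1.2 (add T):
            × closes — contains both T and ~T.
      branch 2.2 (add R):
        ~~(Q -> T): β-rule — branch into ~Q  //  T.
          branch 2.2.1 (add ~Q):
            ○ open, literals {P=false, Q=false, R=true, T=false}.
          branch 2.2.2 (add T):
            × closes — contains both T and ~T.
3 branches closed, 5 open.
Each open branch fixes some atoms; the unmentioned ones are free. Counting distinct full assignments: branch {R=false, T=true, U=false} (P, Q, S) contributes 8 new; branch {P=true, R=false, U=false} (Q, S, T) contributes 4 new; branch {P=true, Q=true, T=false} (R, S, U) contributes 6 new; branch {P=false, Q=false, T=false, U=true} (R, S) contributes 4 new; branch {P=false, Q=false, R=true, T=false} (S, U) contributes 2 new. Total: 24.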